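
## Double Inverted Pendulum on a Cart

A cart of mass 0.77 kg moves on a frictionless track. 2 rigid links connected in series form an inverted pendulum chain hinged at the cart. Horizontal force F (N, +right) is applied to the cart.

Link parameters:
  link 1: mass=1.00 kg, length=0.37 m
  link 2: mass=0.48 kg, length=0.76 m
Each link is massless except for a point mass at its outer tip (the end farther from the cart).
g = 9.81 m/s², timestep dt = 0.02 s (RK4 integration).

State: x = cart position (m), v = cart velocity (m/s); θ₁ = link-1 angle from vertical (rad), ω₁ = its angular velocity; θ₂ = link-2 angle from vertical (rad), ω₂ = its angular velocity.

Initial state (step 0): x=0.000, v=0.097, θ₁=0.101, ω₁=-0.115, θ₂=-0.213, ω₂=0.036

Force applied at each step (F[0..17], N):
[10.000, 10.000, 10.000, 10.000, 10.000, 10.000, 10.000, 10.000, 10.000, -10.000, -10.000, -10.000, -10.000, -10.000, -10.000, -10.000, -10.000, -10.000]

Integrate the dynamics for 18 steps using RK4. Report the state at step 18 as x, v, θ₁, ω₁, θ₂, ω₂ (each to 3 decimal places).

apply F[0]=+10.000 → step 1: x=0.004, v=0.318, θ₁=0.094, ω₁=-0.579, θ₂=-0.214, ω₂=-0.087
apply F[1]=+10.000 → step 2: x=0.013, v=0.544, θ₁=0.078, ω₁=-1.068, θ₂=-0.216, ω₂=-0.204
apply F[2]=+10.000 → step 3: x=0.026, v=0.780, θ₁=0.051, ω₁=-1.603, θ₂=-0.222, ω₂=-0.308
apply F[3]=+10.000 → step 4: x=0.044, v=1.028, θ₁=0.013, ω₁=-2.203, θ₂=-0.229, ω₂=-0.393
apply F[4]=+10.000 → step 5: x=0.067, v=1.291, θ₁=-0.038, ω₁=-2.879, θ₂=-0.237, ω₂=-0.454
apply F[5]=+10.000 → step 6: x=0.096, v=1.563, θ₁=-0.102, ω₁=-3.627, θ₂=-0.247, ω₂=-0.486
apply F[6]=+10.000 → step 7: x=0.130, v=1.831, θ₁=-0.183, ω₁=-4.415, θ₂=-0.256, ω₂=-0.495
apply F[7]=+10.000 → step 8: x=0.169, v=2.074, θ₁=-0.279, ω₁=-5.175, θ₂=-0.266, ω₂=-0.493
apply F[8]=+10.000 → step 9: x=0.212, v=2.268, θ₁=-0.389, ω₁=-5.834, θ₂=-0.276, ω₂=-0.507
apply F[9]=-10.000 → step 10: x=0.255, v=2.039, θ₁=-0.502, ω₁=-5.512, θ₂=-0.286, ω₂=-0.495
apply F[10]=-10.000 → step 11: x=0.294, v=1.834, θ₁=-0.611, ω₁=-5.340, θ₂=-0.296, ω₂=-0.467
apply F[11]=-10.000 → step 12: x=0.329, v=1.644, θ₁=-0.717, ω₁=-5.287, θ₂=-0.305, ω₂=-0.426
apply F[12]=-10.000 → step 13: x=0.360, v=1.459, θ₁=-0.823, ω₁=-5.324, θ₂=-0.313, ω₂=-0.378
apply F[13]=-10.000 → step 14: x=0.387, v=1.271, θ₁=-0.930, ω₁=-5.434, θ₂=-0.320, ω₂=-0.327
apply F[14]=-10.000 → step 15: x=0.411, v=1.075, θ₁=-1.041, ω₁=-5.607, θ₂=-0.326, ω₂=-0.280
apply F[15]=-10.000 → step 16: x=0.430, v=0.864, θ₁=-1.155, ω₁=-5.837, θ₂=-0.331, ω₂=-0.242
apply F[16]=-10.000 → step 17: x=0.445, v=0.633, θ₁=-1.274, ω₁=-6.126, θ₂=-0.336, ω₂=-0.218
apply F[17]=-10.000 → step 18: x=0.455, v=0.375, θ₁=-1.400, ω₁=-6.481, θ₂=-0.340, ω₂=-0.216

Answer: x=0.455, v=0.375, θ₁=-1.400, ω₁=-6.481, θ₂=-0.340, ω₂=-0.216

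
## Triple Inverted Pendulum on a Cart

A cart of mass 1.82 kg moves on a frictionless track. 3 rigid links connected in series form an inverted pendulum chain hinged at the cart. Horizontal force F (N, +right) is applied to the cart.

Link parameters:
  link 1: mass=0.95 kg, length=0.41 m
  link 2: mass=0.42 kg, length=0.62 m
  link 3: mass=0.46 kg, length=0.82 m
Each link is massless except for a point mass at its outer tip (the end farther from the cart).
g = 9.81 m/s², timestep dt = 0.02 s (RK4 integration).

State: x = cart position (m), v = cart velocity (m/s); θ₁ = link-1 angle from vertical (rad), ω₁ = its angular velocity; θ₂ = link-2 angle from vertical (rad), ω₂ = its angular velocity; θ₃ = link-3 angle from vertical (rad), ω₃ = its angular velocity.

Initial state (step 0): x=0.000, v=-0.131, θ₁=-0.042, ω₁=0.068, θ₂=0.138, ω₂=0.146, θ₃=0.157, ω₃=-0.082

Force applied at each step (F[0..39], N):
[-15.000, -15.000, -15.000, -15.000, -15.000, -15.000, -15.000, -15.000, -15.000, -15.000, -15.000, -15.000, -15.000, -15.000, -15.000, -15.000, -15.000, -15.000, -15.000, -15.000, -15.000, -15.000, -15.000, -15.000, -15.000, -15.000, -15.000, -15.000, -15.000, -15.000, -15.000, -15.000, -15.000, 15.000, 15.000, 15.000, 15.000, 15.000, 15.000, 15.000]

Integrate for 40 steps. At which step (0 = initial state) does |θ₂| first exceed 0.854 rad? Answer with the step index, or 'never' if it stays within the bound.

Answer: 25

Derivation:
apply F[0]=-15.000 → step 1: x=-0.004, v=-0.288, θ₁=-0.038, ω₁=0.353, θ₂=0.142, ω₂=0.249, θ₃=0.155, ω₃=-0.074
apply F[1]=-15.000 → step 2: x=-0.012, v=-0.446, θ₁=-0.028, ω₁=0.647, θ₂=0.148, ω₂=0.352, θ₃=0.154, ω₃=-0.069
apply F[2]=-15.000 → step 3: x=-0.022, v=-0.607, θ₁=-0.012, ω₁=0.959, θ₂=0.156, ω₂=0.452, θ₃=0.153, ω₃=-0.068
apply F[3]=-15.000 → step 4: x=-0.036, v=-0.772, θ₁=0.011, ω₁=1.296, θ₂=0.166, ω₂=0.545, θ₃=0.151, ω₃=-0.072
apply F[4]=-15.000 → step 5: x=-0.053, v=-0.941, θ₁=0.040, ω₁=1.665, θ₂=0.178, ω₂=0.628, θ₃=0.150, ω₃=-0.081
apply F[5]=-15.000 → step 6: x=-0.074, v=-1.115, θ₁=0.078, ω₁=2.074, θ₂=0.191, ω₂=0.697, θ₃=0.148, ω₃=-0.095
apply F[6]=-15.000 → step 7: x=-0.098, v=-1.292, θ₁=0.124, ω₁=2.525, θ₂=0.206, ω₂=0.748, θ₃=0.146, ω₃=-0.111
apply F[7]=-15.000 → step 8: x=-0.125, v=-1.472, θ₁=0.179, ω₁=3.016, θ₂=0.221, ω₂=0.779, θ₃=0.144, ω₃=-0.127
apply F[8]=-15.000 → step 9: x=-0.156, v=-1.650, θ₁=0.244, ω₁=3.537, θ₂=0.237, ω₂=0.791, θ₃=0.141, ω₃=-0.140
apply F[9]=-15.000 → step 10: x=-0.191, v=-1.820, θ₁=0.320, ω₁=4.069, θ₂=0.252, ω₂=0.793, θ₃=0.138, ω₃=-0.144
apply F[10]=-15.000 → step 11: x=-0.229, v=-1.974, θ₁=0.407, ω₁=4.583, θ₂=0.268, ω₂=0.795, θ₃=0.135, ω₃=-0.134
apply F[11]=-15.000 → step 12: x=-0.270, v=-2.106, θ₁=0.503, ω₁=5.052, θ₂=0.284, ω₂=0.818, θ₃=0.133, ω₃=-0.106
apply F[12]=-15.000 → step 13: x=-0.313, v=-2.212, θ₁=0.609, ω₁=5.458, θ₂=0.301, ω₂=0.877, θ₃=0.131, ω₃=-0.061
apply F[13]=-15.000 → step 14: x=-0.358, v=-2.289, θ₁=0.721, ω₁=5.796, θ₂=0.320, ω₂=0.987, θ₃=0.130, ω₃=0.001
apply F[14]=-15.000 → step 15: x=-0.405, v=-2.340, θ₁=0.840, ω₁=6.075, θ₂=0.341, ω₂=1.154, θ₃=0.131, ω₃=0.076
apply F[15]=-15.000 → step 16: x=-0.452, v=-2.367, θ₁=0.964, ω₁=6.309, θ₂=0.366, ω₂=1.378, θ₃=0.134, ω₃=0.163
apply F[16]=-15.000 → step 17: x=-0.499, v=-2.373, θ₁=1.092, ω₁=6.512, θ₂=0.397, ω₂=1.659, θ₃=0.138, ω₃=0.261
apply F[17]=-15.000 → step 18: x=-0.546, v=-2.359, θ₁=1.224, ω₁=6.695, θ₂=0.433, ω₂=1.995, θ₃=0.144, ω₃=0.370
apply F[18]=-15.000 → step 19: x=-0.593, v=-2.328, θ₁=1.360, ω₁=6.866, θ₂=0.477, ω₂=2.382, θ₃=0.153, ω₃=0.492
apply F[19]=-15.000 → step 20: x=-0.639, v=-2.280, θ₁=1.499, ω₁=7.030, θ₂=0.529, ω₂=2.821, θ₃=0.164, ω₃=0.632
apply F[20]=-15.000 → step 21: x=-0.684, v=-2.218, θ₁=1.641, ω₁=7.186, θ₂=0.590, ω₂=3.309, θ₃=0.178, ω₃=0.795
apply F[21]=-15.000 → step 22: x=-0.728, v=-2.144, θ₁=1.786, ω₁=7.328, θ₂=0.661, ω₂=3.845, θ₃=0.196, ω₃=0.989
apply F[22]=-15.000 → step 23: x=-0.770, v=-2.061, θ₁=1.934, ω₁=7.444, θ₂=0.744, ω₂=4.427, θ₃=0.218, ω₃=1.223
apply F[23]=-15.000 → step 24: x=-0.811, v=-1.974, θ₁=2.084, ω₁=7.516, θ₂=0.839, ω₂=5.050, θ₃=0.245, ω₃=1.512
apply F[24]=-15.000 → step 25: x=-0.849, v=-1.892, θ₁=2.234, ω₁=7.512, θ₂=0.946, ω₂=5.704, θ₃=0.279, ω₃=1.870
apply F[25]=-15.000 → step 26: x=-0.886, v=-1.824, θ₁=2.383, ω₁=7.393, θ₂=1.067, ω₂=6.370, θ₃=0.321, ω₃=2.315
apply F[26]=-15.000 → step 27: x=-0.922, v=-1.782, θ₁=2.529, ω₁=7.110, θ₂=1.201, ω₂=7.018, θ₃=0.372, ω₃=2.863
apply F[27]=-15.000 → step 28: x=-0.958, v=-1.777, θ₁=2.667, ω₁=6.622, θ₂=1.347, ω₂=7.600, θ₃=0.436, ω₃=3.528
apply F[28]=-15.000 → step 29: x=-0.994, v=-1.815, θ₁=2.792, ω₁=5.907, θ₂=1.504, ω₂=8.062, θ₃=0.514, ω₃=4.311
apply F[29]=-15.000 → step 30: x=-1.031, v=-1.893, θ₁=2.901, ω₁=4.985, θ₂=1.669, ω₂=8.352, θ₃=0.609, ω₃=5.202
apply F[30]=-15.000 → step 31: x=-1.070, v=-2.005, θ₁=2.991, ω₁=3.906, θ₂=1.837, ω₂=8.429, θ₃=0.723, ω₃=6.174
apply F[31]=-15.000 → step 32: x=-1.111, v=-2.141, θ₁=3.057, ω₁=2.741, θ₂=2.004, ω₂=8.269, θ₃=0.856, ω₃=7.197
apply F[32]=-15.000 → step 33: x=-1.155, v=-2.291, θ₁=3.100, ω₁=1.557, θ₂=2.166, ω₂=7.856, θ₃=1.011, ω₃=8.244
apply F[33]=+15.000 → step 34: x=-1.199, v=-2.119, θ₁=3.128, ω₁=1.205, θ₂=2.316, ω₂=7.174, θ₃=1.186, ω₃=9.298
apply F[34]=+15.000 → step 35: x=-1.240, v=-1.954, θ₁=3.148, ω₁=0.884, θ₂=2.451, ω₂=6.222, θ₃=1.383, ω₃=10.372
apply F[35]=+15.000 → step 36: x=-1.278, v=-1.793, θ₁=3.163, ω₁=0.569, θ₂=2.563, ω₂=4.978, θ₃=1.601, ω₃=11.489
apply F[36]=+15.000 → step 37: x=-1.312, v=-1.638, θ₁=3.171, ω₁=0.193, θ₂=2.648, ω₂=3.467, θ₃=1.843, ω₃=12.715
apply F[37]=+15.000 → step 38: x=-1.343, v=-1.487, θ₁=3.169, ω₁=-0.384, θ₂=2.701, ω₂=1.814, θ₃=2.111, ω₃=14.139
apply F[38]=+15.000 → step 39: x=-1.371, v=-1.337, θ₁=3.153, ω₁=-1.380, θ₂=2.723, ω₂=0.487, θ₃=2.409, ω₃=15.659
apply F[39]=+15.000 → step 40: x=-1.397, v=-1.163, θ₁=3.111, ω₁=-2.790, θ₂=2.731, ω₂=0.670, θ₃=2.733, ω₃=16.439
|θ₂| = 0.946 > 0.854 first at step 25.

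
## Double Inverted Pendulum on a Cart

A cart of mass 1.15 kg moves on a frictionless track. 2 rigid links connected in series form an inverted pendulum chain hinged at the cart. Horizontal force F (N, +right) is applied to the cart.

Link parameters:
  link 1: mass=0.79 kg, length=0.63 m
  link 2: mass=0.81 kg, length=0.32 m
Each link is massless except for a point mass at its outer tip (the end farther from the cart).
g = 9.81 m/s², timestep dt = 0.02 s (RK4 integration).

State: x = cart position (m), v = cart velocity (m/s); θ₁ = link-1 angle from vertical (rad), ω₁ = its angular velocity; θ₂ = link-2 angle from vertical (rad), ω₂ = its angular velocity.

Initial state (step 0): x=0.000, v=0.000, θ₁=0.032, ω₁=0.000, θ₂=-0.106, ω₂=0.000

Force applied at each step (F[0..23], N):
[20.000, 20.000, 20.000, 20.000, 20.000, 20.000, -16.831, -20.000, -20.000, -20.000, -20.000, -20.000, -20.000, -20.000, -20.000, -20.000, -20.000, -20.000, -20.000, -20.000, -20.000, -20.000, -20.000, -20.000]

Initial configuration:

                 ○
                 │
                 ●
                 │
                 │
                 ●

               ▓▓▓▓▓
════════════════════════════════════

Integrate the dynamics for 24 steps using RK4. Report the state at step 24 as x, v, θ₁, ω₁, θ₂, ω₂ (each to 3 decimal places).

Answer: x=0.106, v=-2.054, θ₁=-0.780, ω₁=-0.882, θ₂=0.649, ω₂=7.468

Derivation:
apply F[0]=+20.000 → step 1: x=0.003, v=0.339, θ₁=0.027, ω₁=-0.484, θ₂=-0.108, ω₂=-0.174
apply F[1]=+20.000 → step 2: x=0.014, v=0.682, θ₁=0.013, ω₁=-0.981, θ₂=-0.113, ω₂=-0.333
apply F[2]=+20.000 → step 3: x=0.031, v=1.029, θ₁=-0.012, ω₁=-1.499, θ₂=-0.121, ω₂=-0.463
apply F[3]=+20.000 → step 4: x=0.055, v=1.383, θ₁=-0.048, ω₁=-2.046, θ₂=-0.131, ω₂=-0.551
apply F[4]=+20.000 → step 5: x=0.086, v=1.740, θ₁=-0.094, ω₁=-2.623, θ₂=-0.143, ω₂=-0.595
apply F[5]=+20.000 → step 6: x=0.124, v=2.094, θ₁=-0.153, ω₁=-3.217, θ₂=-0.155, ω₂=-0.603
apply F[6]=-16.831 → step 7: x=0.164, v=1.833, θ₁=-0.213, ω₁=-2.871, θ₂=-0.167, ω₂=-0.584
apply F[7]=-20.000 → step 8: x=0.197, v=1.541, θ₁=-0.267, ω₁=-2.514, θ₂=-0.178, ω₂=-0.511
apply F[8]=-20.000 → step 9: x=0.225, v=1.270, θ₁=-0.314, ω₁=-2.225, θ₂=-0.187, ω₂=-0.379
apply F[9]=-20.000 → step 10: x=0.248, v=1.017, θ₁=-0.357, ω₁=-1.998, θ₂=-0.192, ω₂=-0.187
apply F[10]=-20.000 → step 11: x=0.266, v=0.780, θ₁=-0.395, ω₁=-1.825, θ₂=-0.194, ω₂=0.061
apply F[11]=-20.000 → step 12: x=0.280, v=0.555, θ₁=-0.430, ω₁=-1.698, θ₂=-0.190, ω₂=0.366
apply F[12]=-20.000 → step 13: x=0.288, v=0.339, θ₁=-0.463, ω₁=-1.613, θ₂=-0.179, ω₂=0.726
apply F[13]=-20.000 → step 14: x=0.293, v=0.130, θ₁=-0.495, ω₁=-1.561, θ₂=-0.160, ω₂=1.140
apply F[14]=-20.000 → step 15: x=0.294, v=-0.076, θ₁=-0.526, ω₁=-1.537, θ₂=-0.133, ω₂=1.609
apply F[15]=-20.000 → step 16: x=0.290, v=-0.281, θ₁=-0.556, ω₁=-1.533, θ₂=-0.095, ω₂=2.129
apply F[16]=-20.000 → step 17: x=0.282, v=-0.489, θ₁=-0.587, ω₁=-1.538, θ₂=-0.047, ω₂=2.695
apply F[17]=-20.000 → step 18: x=0.271, v=-0.700, θ₁=-0.618, ω₁=-1.542, θ₂=0.013, ω₂=3.299
apply F[18]=-20.000 → step 19: x=0.254, v=-0.917, θ₁=-0.648, ω₁=-1.532, θ₂=0.085, ω₂=3.932
apply F[19]=-20.000 → step 20: x=0.234, v=-1.140, θ₁=-0.679, ω₁=-1.498, θ₂=0.170, ω₂=4.588
apply F[20]=-20.000 → step 21: x=0.209, v=-1.367, θ₁=-0.708, ω₁=-1.426, θ₂=0.269, ω₂=5.263
apply F[21]=-20.000 → step 22: x=0.179, v=-1.598, θ₁=-0.736, ω₁=-1.307, θ₂=0.381, ω₂=5.960
apply F[22]=-20.000 → step 23: x=0.145, v=-1.828, θ₁=-0.760, ω₁=-1.129, θ₂=0.507, ω₂=6.689
apply F[23]=-20.000 → step 24: x=0.106, v=-2.054, θ₁=-0.780, ω₁=-0.882, θ₂=0.649, ω₂=7.468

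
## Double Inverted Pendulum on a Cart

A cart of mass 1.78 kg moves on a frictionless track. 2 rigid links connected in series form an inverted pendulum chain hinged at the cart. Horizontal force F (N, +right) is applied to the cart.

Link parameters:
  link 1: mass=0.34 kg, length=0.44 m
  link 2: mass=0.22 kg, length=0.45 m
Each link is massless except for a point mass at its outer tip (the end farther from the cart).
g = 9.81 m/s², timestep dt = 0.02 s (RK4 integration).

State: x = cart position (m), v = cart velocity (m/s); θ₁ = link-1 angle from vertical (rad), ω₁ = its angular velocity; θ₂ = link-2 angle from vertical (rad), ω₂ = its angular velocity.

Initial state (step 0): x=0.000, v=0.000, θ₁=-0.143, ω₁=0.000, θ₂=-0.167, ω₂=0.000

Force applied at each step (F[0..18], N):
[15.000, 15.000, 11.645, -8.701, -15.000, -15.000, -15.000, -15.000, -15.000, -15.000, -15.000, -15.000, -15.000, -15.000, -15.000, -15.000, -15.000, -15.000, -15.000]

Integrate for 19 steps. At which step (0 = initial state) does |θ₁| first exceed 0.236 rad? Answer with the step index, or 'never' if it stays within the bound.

Answer: 6

Derivation:
apply F[0]=+15.000 → step 1: x=0.002, v=0.176, θ₁=-0.148, ω₁=-0.455, θ₂=-0.167, ω₂=-0.014
apply F[1]=+15.000 → step 2: x=0.007, v=0.353, θ₁=-0.161, ω₁=-0.916, θ₂=-0.168, ω₂=-0.022
apply F[2]=+11.645 → step 3: x=0.015, v=0.492, θ₁=-0.183, ω₁=-1.305, θ₂=-0.168, ω₂=-0.020
apply F[3]=-8.701 → step 4: x=0.024, v=0.406, θ₁=-0.209, ω₁=-1.209, θ₂=-0.168, ω₂=0.000
apply F[4]=-15.000 → step 5: x=0.031, v=0.252, θ₁=-0.230, ω₁=-0.981, θ₂=-0.168, ω₂=0.041
apply F[5]=-15.000 → step 6: x=0.035, v=0.100, θ₁=-0.248, ω₁=-0.774, θ₂=-0.166, ω₂=0.099
apply F[6]=-15.000 → step 7: x=0.035, v=-0.051, θ₁=-0.261, ω₁=-0.584, θ₂=-0.164, ω₂=0.172
apply F[7]=-15.000 → step 8: x=0.033, v=-0.201, θ₁=-0.271, ω₁=-0.407, θ₂=-0.159, ω₂=0.258
apply F[8]=-15.000 → step 9: x=0.027, v=-0.350, θ₁=-0.278, ω₁=-0.241, θ₂=-0.153, ω₂=0.356
apply F[9]=-15.000 → step 10: x=0.019, v=-0.499, θ₁=-0.281, ω₁=-0.081, θ₂=-0.145, ω₂=0.463
apply F[10]=-15.000 → step 11: x=0.007, v=-0.648, θ₁=-0.281, ω₁=0.074, θ₂=-0.135, ω₂=0.579
apply F[11]=-15.000 → step 12: x=-0.007, v=-0.797, θ₁=-0.278, ω₁=0.228, θ₂=-0.122, ω₂=0.703
apply F[12]=-15.000 → step 13: x=-0.025, v=-0.946, θ₁=-0.272, ω₁=0.382, θ₂=-0.107, ω₂=0.834
apply F[13]=-15.000 → step 14: x=-0.045, v=-1.096, θ₁=-0.263, ω₁=0.541, θ₂=-0.089, ω₂=0.970
apply F[14]=-15.000 → step 15: x=-0.069, v=-1.248, θ₁=-0.250, ω₁=0.706, θ₂=-0.068, ω₂=1.111
apply F[15]=-15.000 → step 16: x=-0.095, v=-1.400, θ₁=-0.234, ω₁=0.881, θ₂=-0.044, ω₂=1.255
apply F[16]=-15.000 → step 17: x=-0.125, v=-1.554, θ₁=-0.215, ω₁=1.068, θ₂=-0.018, ω₂=1.400
apply F[17]=-15.000 → step 18: x=-0.157, v=-1.710, θ₁=-0.192, ω₁=1.271, θ₂=0.012, ω₂=1.545
apply F[18]=-15.000 → step 19: x=-0.193, v=-1.868, θ₁=-0.164, ω₁=1.494, θ₂=0.044, ω₂=1.687
|θ₁| = 0.248 > 0.236 first at step 6.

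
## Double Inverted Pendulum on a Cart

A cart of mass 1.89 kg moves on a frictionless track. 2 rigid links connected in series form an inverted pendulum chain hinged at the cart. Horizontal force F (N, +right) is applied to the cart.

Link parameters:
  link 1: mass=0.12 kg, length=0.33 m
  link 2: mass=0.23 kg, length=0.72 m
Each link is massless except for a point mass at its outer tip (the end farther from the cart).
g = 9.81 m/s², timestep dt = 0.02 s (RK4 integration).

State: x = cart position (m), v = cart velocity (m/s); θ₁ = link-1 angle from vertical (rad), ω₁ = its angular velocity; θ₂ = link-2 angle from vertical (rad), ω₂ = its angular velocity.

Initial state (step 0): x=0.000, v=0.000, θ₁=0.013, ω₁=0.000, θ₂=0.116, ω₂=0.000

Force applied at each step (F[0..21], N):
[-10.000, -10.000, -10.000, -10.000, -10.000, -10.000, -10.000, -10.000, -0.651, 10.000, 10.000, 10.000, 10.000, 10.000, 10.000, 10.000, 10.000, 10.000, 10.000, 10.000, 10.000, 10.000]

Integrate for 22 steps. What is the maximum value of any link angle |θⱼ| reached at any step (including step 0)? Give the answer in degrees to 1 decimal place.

apply F[0]=-10.000 → step 1: x=-0.001, v=-0.106, θ₁=0.015, ω₁=0.217, θ₂=0.117, ω₂=0.079
apply F[1]=-10.000 → step 2: x=-0.004, v=-0.213, θ₁=0.022, ω₁=0.442, θ₂=0.119, ω₂=0.156
apply F[2]=-10.000 → step 3: x=-0.010, v=-0.320, θ₁=0.033, ω₁=0.679, θ₂=0.123, ω₂=0.227
apply F[3]=-10.000 → step 4: x=-0.017, v=-0.427, θ₁=0.049, ω₁=0.938, θ₂=0.128, ω₂=0.290
apply F[4]=-10.000 → step 5: x=-0.027, v=-0.535, θ₁=0.071, ω₁=1.225, θ₂=0.135, ω₂=0.342
apply F[5]=-10.000 → step 6: x=-0.038, v=-0.643, θ₁=0.098, ω₁=1.548, θ₂=0.142, ω₂=0.380
apply F[6]=-10.000 → step 7: x=-0.052, v=-0.752, θ₁=0.133, ω₁=1.916, θ₂=0.150, ω₂=0.400
apply F[7]=-10.000 → step 8: x=-0.069, v=-0.862, θ₁=0.175, ω₁=2.336, θ₂=0.158, ω₂=0.401
apply F[8]=-0.651 → step 9: x=-0.086, v=-0.874, θ₁=0.224, ω₁=2.522, θ₂=0.165, ω₂=0.378
apply F[9]=+10.000 → step 10: x=-0.102, v=-0.776, θ₁=0.273, ω₁=2.459, θ₂=0.173, ω₂=0.323
apply F[10]=+10.000 → step 11: x=-0.117, v=-0.680, θ₁=0.323, ω₁=2.473, θ₂=0.178, ω₂=0.239
apply F[11]=+10.000 → step 12: x=-0.130, v=-0.585, θ₁=0.373, ω₁=2.562, θ₂=0.182, ω₂=0.127
apply F[12]=+10.000 → step 13: x=-0.140, v=-0.490, θ₁=0.426, ω₁=2.721, θ₂=0.183, ω₂=-0.010
apply F[13]=+10.000 → step 14: x=-0.149, v=-0.396, θ₁=0.482, ω₁=2.941, θ₂=0.181, ω₂=-0.166
apply F[14]=+10.000 → step 15: x=-0.156, v=-0.302, θ₁=0.544, ω₁=3.213, θ₂=0.176, ω₂=-0.336
apply F[15]=+10.000 → step 16: x=-0.161, v=-0.207, θ₁=0.611, ω₁=3.520, θ₂=0.168, ω₂=-0.507
apply F[16]=+10.000 → step 17: x=-0.164, v=-0.111, θ₁=0.684, ω₁=3.847, θ₂=0.156, ω₂=-0.670
apply F[17]=+10.000 → step 18: x=-0.166, v=-0.013, θ₁=0.765, ω₁=4.180, θ₂=0.141, ω₂=-0.811
apply F[18]=+10.000 → step 19: x=-0.165, v=0.087, θ₁=0.852, ω₁=4.512, θ₂=0.124, ω₂=-0.923
apply F[19]=+10.000 → step 20: x=-0.162, v=0.189, θ₁=0.945, ω₁=4.842, θ₂=0.105, ω₂=-0.998
apply F[20]=+10.000 → step 21: x=-0.157, v=0.293, θ₁=1.045, ω₁=5.175, θ₂=0.084, ω₂=-1.031
apply F[21]=+10.000 → step 22: x=-0.150, v=0.400, θ₁=1.152, ω₁=5.522, θ₂=0.064, ω₂=-1.017
Max |angle| over trajectory = 1.152 rad = 66.0°.

Answer: 66.0°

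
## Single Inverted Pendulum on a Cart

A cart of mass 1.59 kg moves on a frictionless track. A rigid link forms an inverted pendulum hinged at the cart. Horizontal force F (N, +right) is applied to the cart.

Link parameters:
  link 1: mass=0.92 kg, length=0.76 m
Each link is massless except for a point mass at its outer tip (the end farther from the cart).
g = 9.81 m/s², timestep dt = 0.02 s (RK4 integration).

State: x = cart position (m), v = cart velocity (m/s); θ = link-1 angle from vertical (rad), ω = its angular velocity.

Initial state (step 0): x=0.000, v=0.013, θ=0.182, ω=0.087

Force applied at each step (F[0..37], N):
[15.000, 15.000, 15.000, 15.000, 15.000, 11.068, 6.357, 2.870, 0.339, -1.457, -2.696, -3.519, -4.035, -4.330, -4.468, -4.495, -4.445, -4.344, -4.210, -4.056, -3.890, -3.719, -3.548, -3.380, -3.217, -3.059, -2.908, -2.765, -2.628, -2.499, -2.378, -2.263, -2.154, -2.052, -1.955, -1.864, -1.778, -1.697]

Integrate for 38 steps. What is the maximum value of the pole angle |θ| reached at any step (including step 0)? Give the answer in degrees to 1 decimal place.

Answer: 10.4°

Derivation:
apply F[0]=+15.000 → step 1: x=0.002, v=0.178, θ=0.182, ω=-0.080
apply F[1]=+15.000 → step 2: x=0.007, v=0.344, θ=0.179, ω=-0.248
apply F[2]=+15.000 → step 3: x=0.016, v=0.510, θ=0.172, ω=-0.418
apply F[3]=+15.000 → step 4: x=0.028, v=0.678, θ=0.162, ω=-0.593
apply F[4]=+15.000 → step 5: x=0.043, v=0.848, θ=0.148, ω=-0.773
apply F[5]=+11.068 → step 6: x=0.061, v=0.971, θ=0.132, ω=-0.898
apply F[6]=+6.357 → step 7: x=0.081, v=1.037, θ=0.113, ω=-0.953
apply F[7]=+2.870 → step 8: x=0.102, v=1.062, θ=0.094, ω=-0.959
apply F[8]=+0.339 → step 9: x=0.123, v=1.058, θ=0.075, ω=-0.931
apply F[9]=-1.457 → step 10: x=0.144, v=1.032, θ=0.057, ω=-0.881
apply F[10]=-2.696 → step 11: x=0.164, v=0.993, θ=0.040, ω=-0.817
apply F[11]=-3.519 → step 12: x=0.184, v=0.946, θ=0.024, ω=-0.746
apply F[12]=-4.035 → step 13: x=0.202, v=0.893, θ=0.010, ω=-0.672
apply F[13]=-4.330 → step 14: x=0.219, v=0.838, θ=-0.002, ω=-0.599
apply F[14]=-4.468 → step 15: x=0.236, v=0.783, θ=-0.014, ω=-0.529
apply F[15]=-4.495 → step 16: x=0.251, v=0.728, θ=-0.024, ω=-0.462
apply F[16]=-4.445 → step 17: x=0.265, v=0.675, θ=-0.032, ω=-0.400
apply F[17]=-4.344 → step 18: x=0.278, v=0.625, θ=-0.040, ω=-0.342
apply F[18]=-4.210 → step 19: x=0.290, v=0.577, θ=-0.046, ω=-0.290
apply F[19]=-4.056 → step 20: x=0.301, v=0.531, θ=-0.051, ω=-0.243
apply F[20]=-3.890 → step 21: x=0.311, v=0.489, θ=-0.056, ω=-0.201
apply F[21]=-3.719 → step 22: x=0.320, v=0.448, θ=-0.059, ω=-0.163
apply F[22]=-3.548 → step 23: x=0.329, v=0.411, θ=-0.062, ω=-0.129
apply F[23]=-3.380 → step 24: x=0.337, v=0.375, θ=-0.064, ω=-0.099
apply F[24]=-3.217 → step 25: x=0.344, v=0.342, θ=-0.066, ω=-0.072
apply F[25]=-3.059 → step 26: x=0.351, v=0.312, θ=-0.067, ω=-0.049
apply F[26]=-2.908 → step 27: x=0.357, v=0.283, θ=-0.068, ω=-0.029
apply F[27]=-2.765 → step 28: x=0.362, v=0.256, θ=-0.069, ω=-0.011
apply F[28]=-2.628 → step 29: x=0.367, v=0.231, θ=-0.069, ω=0.004
apply F[29]=-2.499 → step 30: x=0.371, v=0.207, θ=-0.068, ω=0.018
apply F[30]=-2.378 → step 31: x=0.375, v=0.185, θ=-0.068, ω=0.029
apply F[31]=-2.263 → step 32: x=0.379, v=0.164, θ=-0.067, ω=0.039
apply F[32]=-2.154 → step 33: x=0.382, v=0.145, θ=-0.066, ω=0.047
apply F[33]=-2.052 → step 34: x=0.384, v=0.126, θ=-0.065, ω=0.054
apply F[34]=-1.955 → step 35: x=0.387, v=0.109, θ=-0.064, ω=0.060
apply F[35]=-1.864 → step 36: x=0.389, v=0.093, θ=-0.063, ω=0.065
apply F[36]=-1.778 → step 37: x=0.390, v=0.078, θ=-0.062, ω=0.069
apply F[37]=-1.697 → step 38: x=0.392, v=0.063, θ=-0.060, ω=0.072
Max |angle| over trajectory = 0.182 rad = 10.4°.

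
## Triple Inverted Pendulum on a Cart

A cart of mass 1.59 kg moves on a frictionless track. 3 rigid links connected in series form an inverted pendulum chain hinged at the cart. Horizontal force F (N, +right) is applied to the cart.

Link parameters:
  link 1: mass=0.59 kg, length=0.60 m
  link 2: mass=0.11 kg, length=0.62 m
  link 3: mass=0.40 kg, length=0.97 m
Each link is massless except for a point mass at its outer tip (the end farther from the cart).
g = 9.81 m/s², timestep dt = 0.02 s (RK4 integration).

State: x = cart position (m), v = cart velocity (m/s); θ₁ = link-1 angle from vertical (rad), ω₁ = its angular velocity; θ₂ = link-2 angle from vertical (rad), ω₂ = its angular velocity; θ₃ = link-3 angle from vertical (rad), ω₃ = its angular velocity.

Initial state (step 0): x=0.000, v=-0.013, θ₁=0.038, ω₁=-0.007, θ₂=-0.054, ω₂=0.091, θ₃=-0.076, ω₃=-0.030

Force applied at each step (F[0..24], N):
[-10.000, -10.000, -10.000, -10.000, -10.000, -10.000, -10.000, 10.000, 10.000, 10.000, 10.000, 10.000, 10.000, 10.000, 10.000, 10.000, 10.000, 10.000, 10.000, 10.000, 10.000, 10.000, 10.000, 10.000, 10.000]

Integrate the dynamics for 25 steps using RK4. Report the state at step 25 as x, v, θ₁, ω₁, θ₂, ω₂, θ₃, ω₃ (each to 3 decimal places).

Answer: x=-0.103, v=0.750, θ₁=0.995, ω₁=3.054, θ₂=-0.636, ω₂=-2.953, θ₃=-0.193, ω₃=-0.491

Derivation:
apply F[0]=-10.000 → step 1: x=-0.002, v=-0.144, θ₁=0.040, ω₁=0.248, θ₂=-0.052, ω₂=0.064, θ₃=-0.077, ω₃=-0.051
apply F[1]=-10.000 → step 2: x=-0.006, v=-0.275, θ₁=0.048, ω₁=0.507, θ₂=-0.051, ω₂=0.038, θ₃=-0.078, ω₃=-0.073
apply F[2]=-10.000 → step 3: x=-0.013, v=-0.408, θ₁=0.061, ω₁=0.773, θ₂=-0.051, ω₂=0.010, θ₃=-0.080, ω₃=-0.097
apply F[3]=-10.000 → step 4: x=-0.022, v=-0.542, θ₁=0.079, ω₁=1.048, θ₂=-0.051, ω₂=-0.022, θ₃=-0.082, ω₃=-0.122
apply F[4]=-10.000 → step 5: x=-0.034, v=-0.678, θ₁=0.103, ω₁=1.336, θ₂=-0.052, ω₂=-0.061, θ₃=-0.085, ω₃=-0.146
apply F[5]=-10.000 → step 6: x=-0.049, v=-0.816, θ₁=0.132, ω₁=1.637, θ₂=-0.054, ω₂=-0.108, θ₃=-0.088, ω₃=-0.170
apply F[6]=-10.000 → step 7: x=-0.067, v=-0.955, θ₁=0.168, ω₁=1.952, θ₂=-0.056, ω₂=-0.161, θ₃=-0.091, ω₃=-0.191
apply F[7]=+10.000 → step 8: x=-0.085, v=-0.849, θ₁=0.207, ω₁=1.895, θ₂=-0.060, ω₂=-0.246, θ₃=-0.095, ω₃=-0.217
apply F[8]=+10.000 → step 9: x=-0.101, v=-0.748, θ₁=0.244, ω₁=1.865, θ₂=-0.066, ω₂=-0.351, θ₃=-0.100, ω₃=-0.242
apply F[9]=+10.000 → step 10: x=-0.115, v=-0.651, θ₁=0.282, ω₁=1.862, θ₂=-0.074, ω₂=-0.478, θ₃=-0.105, ω₃=-0.264
apply F[10]=+10.000 → step 11: x=-0.127, v=-0.556, θ₁=0.319, ω₁=1.883, θ₂=-0.085, ω₂=-0.625, θ₃=-0.111, ω₃=-0.283
apply F[11]=+10.000 → step 12: x=-0.137, v=-0.464, θ₁=0.357, ω₁=1.924, θ₂=-0.100, ω₂=-0.793, θ₃=-0.116, ω₃=-0.296
apply F[12]=+10.000 → step 13: x=-0.146, v=-0.374, θ₁=0.396, ω₁=1.983, θ₂=-0.117, ω₂=-0.980, θ₃=-0.122, ω₃=-0.303
apply F[13]=+10.000 → step 14: x=-0.152, v=-0.284, θ₁=0.436, ω₁=2.055, θ₂=-0.139, ω₂=-1.184, θ₃=-0.128, ω₃=-0.302
apply F[14]=+10.000 → step 15: x=-0.157, v=-0.195, θ₁=0.478, ω₁=2.138, θ₂=-0.165, ω₂=-1.400, θ₃=-0.134, ω₃=-0.294
apply F[15]=+10.000 → step 16: x=-0.160, v=-0.106, θ₁=0.522, ω₁=2.226, θ₂=-0.195, ω₂=-1.624, θ₃=-0.140, ω₃=-0.280
apply F[16]=+10.000 → step 17: x=-0.161, v=-0.016, θ₁=0.567, ω₁=2.317, θ₂=-0.230, ω₂=-1.849, θ₃=-0.146, ω₃=-0.263
apply F[17]=+10.000 → step 18: x=-0.161, v=0.076, θ₁=0.615, ω₁=2.407, θ₂=-0.269, ω₂=-2.067, θ₃=-0.151, ω₃=-0.248
apply F[18]=+10.000 → step 19: x=-0.158, v=0.169, θ₁=0.664, ω₁=2.496, θ₂=-0.312, ω₂=-2.270, θ₃=-0.156, ω₃=-0.238
apply F[19]=+10.000 → step 20: x=-0.154, v=0.263, θ₁=0.714, ω₁=2.582, θ₂=-0.360, ω₂=-2.454, θ₃=-0.160, ω₃=-0.238
apply F[20]=+10.000 → step 21: x=-0.148, v=0.358, θ₁=0.767, ω₁=2.667, θ₂=-0.410, ω₂=-2.613, θ₃=-0.165, ω₃=-0.253
apply F[21]=+10.000 → step 22: x=-0.139, v=0.455, θ₁=0.821, ω₁=2.754, θ₂=-0.464, ω₂=-2.743, θ₃=-0.171, ω₃=-0.285
apply F[22]=+10.000 → step 23: x=-0.129, v=0.552, θ₁=0.877, ω₁=2.845, θ₂=-0.520, ω₂=-2.844, θ₃=-0.177, ω₃=-0.335
apply F[23]=+10.000 → step 24: x=-0.117, v=0.651, θ₁=0.935, ω₁=2.944, θ₂=-0.577, ω₂=-2.914, θ₃=-0.184, ω₃=-0.405
apply F[24]=+10.000 → step 25: x=-0.103, v=0.750, θ₁=0.995, ω₁=3.054, θ₂=-0.636, ω₂=-2.953, θ₃=-0.193, ω₃=-0.491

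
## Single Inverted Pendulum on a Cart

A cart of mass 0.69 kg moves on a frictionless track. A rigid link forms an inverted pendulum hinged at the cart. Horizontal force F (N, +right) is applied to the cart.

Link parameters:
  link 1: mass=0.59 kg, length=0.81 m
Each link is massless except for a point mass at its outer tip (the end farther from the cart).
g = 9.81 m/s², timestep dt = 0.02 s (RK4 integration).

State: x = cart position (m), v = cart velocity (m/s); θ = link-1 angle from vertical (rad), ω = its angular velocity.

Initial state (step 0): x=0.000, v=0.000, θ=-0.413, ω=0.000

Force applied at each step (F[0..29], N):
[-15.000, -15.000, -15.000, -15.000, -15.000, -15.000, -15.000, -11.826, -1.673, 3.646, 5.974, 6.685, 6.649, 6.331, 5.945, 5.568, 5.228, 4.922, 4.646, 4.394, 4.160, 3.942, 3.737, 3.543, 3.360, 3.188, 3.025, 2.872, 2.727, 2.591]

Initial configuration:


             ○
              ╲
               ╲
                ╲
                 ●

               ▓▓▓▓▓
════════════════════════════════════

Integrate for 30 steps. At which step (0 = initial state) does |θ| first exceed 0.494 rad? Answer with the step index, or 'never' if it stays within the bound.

apply F[0]=-15.000 → step 1: x=-0.003, v=-0.328, θ=-0.410, ω=0.274
apply F[1]=-15.000 → step 2: x=-0.013, v=-0.659, θ=-0.402, ω=0.553
apply F[2]=-15.000 → step 3: x=-0.030, v=-0.994, θ=-0.388, ω=0.842
apply F[3]=-15.000 → step 4: x=-0.053, v=-1.336, θ=-0.368, ω=1.145
apply F[4]=-15.000 → step 5: x=-0.083, v=-1.688, θ=-0.342, ω=1.468
apply F[5]=-15.000 → step 6: x=-0.121, v=-2.052, θ=-0.309, ω=1.816
apply F[6]=-15.000 → step 7: x=-0.165, v=-2.430, θ=-0.269, ω=2.194
apply F[7]=-11.826 → step 8: x=-0.217, v=-2.736, θ=-0.222, ω=2.501
apply F[8]=-1.673 → step 9: x=-0.272, v=-2.768, θ=-0.172, ω=2.493
apply F[9]=+3.646 → step 10: x=-0.326, v=-2.652, θ=-0.124, ω=2.315
apply F[10]=+5.974 → step 11: x=-0.377, v=-2.471, θ=-0.081, ω=2.067
apply F[11]=+6.685 → step 12: x=-0.425, v=-2.270, θ=-0.042, ω=1.806
apply F[12]=+6.649 → step 13: x=-0.468, v=-2.075, θ=-0.008, ω=1.558
apply F[13]=+6.331 → step 14: x=-0.508, v=-1.892, θ=0.021, ω=1.335
apply F[14]=+5.945 → step 15: x=-0.544, v=-1.725, θ=0.045, ω=1.136
apply F[15]=+5.568 → step 16: x=-0.577, v=-1.572, θ=0.066, ω=0.962
apply F[16]=+5.228 → step 17: x=-0.607, v=-1.433, θ=0.084, ω=0.809
apply F[17]=+4.922 → step 18: x=-0.635, v=-1.306, θ=0.099, ω=0.675
apply F[18]=+4.646 → step 19: x=-0.660, v=-1.190, θ=0.111, ω=0.557
apply F[19]=+4.394 → step 20: x=-0.682, v=-1.082, θ=0.121, ω=0.454
apply F[20]=+4.160 → step 21: x=-0.703, v=-0.984, θ=0.129, ω=0.363
apply F[21]=+3.942 → step 22: x=-0.722, v=-0.893, θ=0.136, ω=0.284
apply F[22]=+3.737 → step 23: x=-0.739, v=-0.808, θ=0.141, ω=0.214
apply F[23]=+3.543 → step 24: x=-0.754, v=-0.731, θ=0.144, ω=0.154
apply F[24]=+3.360 → step 25: x=-0.768, v=-0.659, θ=0.147, ω=0.101
apply F[25]=+3.188 → step 26: x=-0.780, v=-0.592, θ=0.149, ω=0.055
apply F[26]=+3.025 → step 27: x=-0.792, v=-0.530, θ=0.149, ω=0.016
apply F[27]=+2.872 → step 28: x=-0.802, v=-0.473, θ=0.149, ω=-0.019
apply F[28]=+2.727 → step 29: x=-0.811, v=-0.419, θ=0.149, ω=-0.048
apply F[29]=+2.591 → step 30: x=-0.818, v=-0.369, θ=0.147, ω=-0.073
max |θ| = 0.413 ≤ 0.494 over all 31 states.

Answer: never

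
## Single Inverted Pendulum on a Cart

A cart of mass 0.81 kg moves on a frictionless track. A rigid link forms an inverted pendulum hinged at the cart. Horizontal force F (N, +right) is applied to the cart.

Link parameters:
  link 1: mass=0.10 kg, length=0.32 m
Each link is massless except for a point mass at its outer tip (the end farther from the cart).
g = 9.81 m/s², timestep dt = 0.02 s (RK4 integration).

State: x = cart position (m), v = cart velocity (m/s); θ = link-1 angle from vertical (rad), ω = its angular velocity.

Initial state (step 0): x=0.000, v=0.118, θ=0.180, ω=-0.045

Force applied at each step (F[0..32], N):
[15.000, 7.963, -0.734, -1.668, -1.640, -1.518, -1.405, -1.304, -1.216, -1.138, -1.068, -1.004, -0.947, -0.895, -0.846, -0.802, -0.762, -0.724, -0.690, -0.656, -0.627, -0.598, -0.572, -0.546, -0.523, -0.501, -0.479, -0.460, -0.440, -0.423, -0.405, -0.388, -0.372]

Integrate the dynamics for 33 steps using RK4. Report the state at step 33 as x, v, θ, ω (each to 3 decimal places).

apply F[0]=+15.000 → step 1: x=0.006, v=0.483, θ=0.169, ω=-1.060
apply F[1]=+7.963 → step 2: x=0.018, v=0.675, θ=0.143, ω=-1.559
apply F[2]=-0.734 → step 3: x=0.031, v=0.654, θ=0.113, ω=-1.416
apply F[3]=-1.668 → step 4: x=0.044, v=0.611, θ=0.087, ω=-1.220
apply F[4]=-1.640 → step 5: x=0.055, v=0.569, θ=0.064, ω=-1.042
apply F[5]=-1.518 → step 6: x=0.066, v=0.530, θ=0.045, ω=-0.888
apply F[6]=-1.405 → step 7: x=0.077, v=0.495, θ=0.028, ω=-0.755
apply F[7]=-1.304 → step 8: x=0.086, v=0.462, θ=0.015, ω=-0.639
apply F[8]=-1.216 → step 9: x=0.095, v=0.432, θ=0.003, ω=-0.540
apply F[9]=-1.138 → step 10: x=0.103, v=0.404, θ=-0.007, ω=-0.454
apply F[10]=-1.068 → step 11: x=0.111, v=0.378, θ=-0.015, ω=-0.379
apply F[11]=-1.004 → step 12: x=0.119, v=0.353, θ=-0.022, ω=-0.315
apply F[12]=-0.947 → step 13: x=0.125, v=0.330, θ=-0.028, ω=-0.259
apply F[13]=-0.895 → step 14: x=0.132, v=0.309, θ=-0.033, ω=-0.211
apply F[14]=-0.846 → step 15: x=0.138, v=0.289, θ=-0.037, ω=-0.170
apply F[15]=-0.802 → step 16: x=0.143, v=0.270, θ=-0.040, ω=-0.134
apply F[16]=-0.762 → step 17: x=0.149, v=0.252, θ=-0.042, ω=-0.104
apply F[17]=-0.724 → step 18: x=0.153, v=0.235, θ=-0.044, ω=-0.077
apply F[18]=-0.690 → step 19: x=0.158, v=0.220, θ=-0.045, ω=-0.055
apply F[19]=-0.656 → step 20: x=0.162, v=0.204, θ=-0.046, ω=-0.036
apply F[20]=-0.627 → step 21: x=0.166, v=0.190, θ=-0.047, ω=-0.019
apply F[21]=-0.598 → step 22: x=0.170, v=0.176, θ=-0.047, ω=-0.005
apply F[22]=-0.572 → step 23: x=0.173, v=0.163, θ=-0.047, ω=0.006
apply F[23]=-0.546 → step 24: x=0.176, v=0.151, θ=-0.047, ω=0.016
apply F[24]=-0.523 → step 25: x=0.179, v=0.139, θ=-0.046, ω=0.025
apply F[25]=-0.501 → step 26: x=0.182, v=0.128, θ=-0.046, ω=0.032
apply F[26]=-0.479 → step 27: x=0.184, v=0.117, θ=-0.045, ω=0.037
apply F[27]=-0.460 → step 28: x=0.187, v=0.107, θ=-0.044, ω=0.042
apply F[28]=-0.440 → step 29: x=0.189, v=0.097, θ=-0.043, ω=0.046
apply F[29]=-0.423 → step 30: x=0.191, v=0.088, θ=-0.042, ω=0.049
apply F[30]=-0.405 → step 31: x=0.192, v=0.079, θ=-0.041, ω=0.052
apply F[31]=-0.388 → step 32: x=0.194, v=0.070, θ=-0.040, ω=0.053
apply F[32]=-0.372 → step 33: x=0.195, v=0.062, θ=-0.039, ω=0.055

Answer: x=0.195, v=0.062, θ=-0.039, ω=0.055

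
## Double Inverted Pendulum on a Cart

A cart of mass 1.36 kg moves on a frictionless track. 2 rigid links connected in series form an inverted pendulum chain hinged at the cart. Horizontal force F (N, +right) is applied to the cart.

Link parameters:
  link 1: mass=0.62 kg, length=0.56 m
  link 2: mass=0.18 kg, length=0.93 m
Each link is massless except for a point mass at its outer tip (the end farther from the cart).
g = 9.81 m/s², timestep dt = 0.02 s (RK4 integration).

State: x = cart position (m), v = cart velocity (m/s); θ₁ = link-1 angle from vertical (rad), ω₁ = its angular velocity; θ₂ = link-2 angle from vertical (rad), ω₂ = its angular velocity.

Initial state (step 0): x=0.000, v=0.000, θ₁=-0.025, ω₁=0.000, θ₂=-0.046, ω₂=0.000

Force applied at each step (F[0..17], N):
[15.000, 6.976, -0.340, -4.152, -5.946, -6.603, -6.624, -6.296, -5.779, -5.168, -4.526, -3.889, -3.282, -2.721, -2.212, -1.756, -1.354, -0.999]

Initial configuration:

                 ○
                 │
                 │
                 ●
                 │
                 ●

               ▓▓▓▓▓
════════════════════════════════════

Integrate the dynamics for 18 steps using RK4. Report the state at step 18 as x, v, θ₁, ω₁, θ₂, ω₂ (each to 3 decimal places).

apply F[0]=+15.000 → step 1: x=0.002, v=0.224, θ₁=-0.029, ω₁=-0.406, θ₂=-0.046, ω₂=-0.005
apply F[1]=+6.976 → step 2: x=0.008, v=0.330, θ₁=-0.039, ω₁=-0.607, θ₂=-0.046, ω₂=-0.008
apply F[2]=-0.340 → step 3: x=0.014, v=0.330, θ₁=-0.051, ω₁=-0.623, θ₂=-0.046, ω₂=-0.009
apply F[3]=-4.152 → step 4: x=0.020, v=0.276, θ₁=-0.063, ω₁=-0.547, θ₂=-0.047, ω₂=-0.006
apply F[4]=-5.946 → step 5: x=0.025, v=0.196, θ₁=-0.073, ω₁=-0.431, θ₂=-0.047, ω₂=0.000
apply F[5]=-6.603 → step 6: x=0.028, v=0.108, θ₁=-0.080, ω₁=-0.305, θ₂=-0.046, ω₂=0.009
apply F[6]=-6.624 → step 7: x=0.029, v=0.020, θ₁=-0.085, ω₁=-0.182, θ₂=-0.046, ω₂=0.019
apply F[7]=-6.296 → step 8: x=0.029, v=-0.062, θ₁=-0.088, ω₁=-0.070, θ₂=-0.046, ω₂=0.030
apply F[8]=-5.779 → step 9: x=0.027, v=-0.136, θ₁=-0.088, ω₁=0.028, θ₂=-0.045, ω₂=0.042
apply F[9]=-5.168 → step 10: x=0.024, v=-0.202, θ₁=-0.087, ω₁=0.109, θ₂=-0.044, ω₂=0.054
apply F[10]=-4.526 → step 11: x=0.019, v=-0.259, θ₁=-0.084, ω₁=0.176, θ₂=-0.043, ω₂=0.066
apply F[11]=-3.889 → step 12: x=0.013, v=-0.306, θ₁=-0.080, ω₁=0.228, θ₂=-0.041, ω₂=0.077
apply F[12]=-3.282 → step 13: x=0.007, v=-0.346, θ₁=-0.075, ω₁=0.267, θ₂=-0.040, ω₂=0.087
apply F[13]=-2.721 → step 14: x=-0.000, v=-0.377, θ₁=-0.069, ω₁=0.295, θ₂=-0.038, ω₂=0.096
apply F[14]=-2.212 → step 15: x=-0.008, v=-0.402, θ₁=-0.063, ω₁=0.313, θ₂=-0.036, ω₂=0.104
apply F[15]=-1.756 → step 16: x=-0.016, v=-0.421, θ₁=-0.057, ω₁=0.323, θ₂=-0.034, ω₂=0.111
apply F[16]=-1.354 → step 17: x=-0.025, v=-0.435, θ₁=-0.050, ω₁=0.327, θ₂=-0.032, ω₂=0.116
apply F[17]=-0.999 → step 18: x=-0.034, v=-0.444, θ₁=-0.044, ω₁=0.325, θ₂=-0.029, ω₂=0.121

Answer: x=-0.034, v=-0.444, θ₁=-0.044, ω₁=0.325, θ₂=-0.029, ω₂=0.121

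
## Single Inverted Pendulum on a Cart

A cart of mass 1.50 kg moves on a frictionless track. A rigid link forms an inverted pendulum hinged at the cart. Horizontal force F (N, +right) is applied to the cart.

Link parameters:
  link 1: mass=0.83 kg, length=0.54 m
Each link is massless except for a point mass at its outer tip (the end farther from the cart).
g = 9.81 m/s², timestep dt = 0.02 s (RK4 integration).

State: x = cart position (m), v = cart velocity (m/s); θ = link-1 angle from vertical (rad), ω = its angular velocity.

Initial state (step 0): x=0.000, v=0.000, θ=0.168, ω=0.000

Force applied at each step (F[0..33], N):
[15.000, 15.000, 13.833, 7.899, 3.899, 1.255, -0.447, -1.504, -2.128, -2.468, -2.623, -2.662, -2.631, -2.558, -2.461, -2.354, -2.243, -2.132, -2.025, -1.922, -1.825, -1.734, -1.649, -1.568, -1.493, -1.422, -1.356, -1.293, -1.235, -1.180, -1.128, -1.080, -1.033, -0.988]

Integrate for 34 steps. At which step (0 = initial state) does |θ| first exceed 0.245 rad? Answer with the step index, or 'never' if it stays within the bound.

apply F[0]=+15.000 → step 1: x=0.002, v=0.179, θ=0.165, ω=-0.267
apply F[1]=+15.000 → step 2: x=0.007, v=0.360, θ=0.157, ω=-0.538
apply F[2]=+13.833 → step 3: x=0.016, v=0.526, θ=0.144, ω=-0.789
apply F[3]=+7.899 → step 4: x=0.027, v=0.617, θ=0.127, ω=-0.905
apply F[4]=+3.899 → step 5: x=0.040, v=0.656, θ=0.109, ω=-0.935
apply F[5]=+1.255 → step 6: x=0.053, v=0.663, θ=0.090, ω=-0.911
apply F[6]=-0.447 → step 7: x=0.067, v=0.649, θ=0.073, ω=-0.855
apply F[7]=-1.504 → step 8: x=0.079, v=0.622, θ=0.056, ω=-0.783
apply F[8]=-2.128 → step 9: x=0.091, v=0.588, θ=0.041, ω=-0.703
apply F[9]=-2.468 → step 10: x=0.103, v=0.552, θ=0.028, ω=-0.623
apply F[10]=-2.623 → step 11: x=0.113, v=0.515, θ=0.016, ω=-0.546
apply F[11]=-2.662 → step 12: x=0.123, v=0.478, θ=0.006, ω=-0.474
apply F[12]=-2.631 → step 13: x=0.132, v=0.443, θ=-0.003, ω=-0.408
apply F[13]=-2.558 → step 14: x=0.141, v=0.409, θ=-0.010, ω=-0.348
apply F[14]=-2.461 → step 15: x=0.149, v=0.378, θ=-0.016, ω=-0.295
apply F[15]=-2.354 → step 16: x=0.156, v=0.348, θ=-0.022, ω=-0.248
apply F[16]=-2.243 → step 17: x=0.163, v=0.321, θ=-0.026, ω=-0.206
apply F[17]=-2.132 → step 18: x=0.169, v=0.296, θ=-0.030, ω=-0.169
apply F[18]=-2.025 → step 19: x=0.175, v=0.272, θ=-0.033, ω=-0.137
apply F[19]=-1.922 → step 20: x=0.180, v=0.250, θ=-0.036, ω=-0.109
apply F[20]=-1.825 → step 21: x=0.185, v=0.230, θ=-0.038, ω=-0.085
apply F[21]=-1.734 → step 22: x=0.189, v=0.211, θ=-0.039, ω=-0.064
apply F[22]=-1.649 → step 23: x=0.193, v=0.194, θ=-0.040, ω=-0.046
apply F[23]=-1.568 → step 24: x=0.197, v=0.177, θ=-0.041, ω=-0.030
apply F[24]=-1.493 → step 25: x=0.200, v=0.162, θ=-0.041, ω=-0.016
apply F[25]=-1.422 → step 26: x=0.203, v=0.147, θ=-0.042, ω=-0.005
apply F[26]=-1.356 → step 27: x=0.206, v=0.134, θ=-0.042, ω=0.005
apply F[27]=-1.293 → step 28: x=0.209, v=0.121, θ=-0.041, ω=0.013
apply F[28]=-1.235 → step 29: x=0.211, v=0.109, θ=-0.041, ω=0.021
apply F[29]=-1.180 → step 30: x=0.213, v=0.098, θ=-0.041, ω=0.027
apply F[30]=-1.128 → step 31: x=0.215, v=0.087, θ=-0.040, ω=0.032
apply F[31]=-1.080 → step 32: x=0.217, v=0.077, θ=-0.039, ω=0.036
apply F[32]=-1.033 → step 33: x=0.218, v=0.067, θ=-0.039, ω=0.039
apply F[33]=-0.988 → step 34: x=0.219, v=0.058, θ=-0.038, ω=0.042
max |θ| = 0.168 ≤ 0.245 over all 35 states.

Answer: never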